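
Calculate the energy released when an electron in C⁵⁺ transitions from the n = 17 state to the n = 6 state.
11.9109 eV

The energy levels are E_n = -13.6057 Z² eV / n².

Energy at n = 17: E_17 = -13.6057 × 6² / 17² = -1.6948277 eV
Energy at n = 6: E_6 = -13.6057 × 6² / 6² = -13.6057000 eV

For emission (electron falling to lower state), the photon energy is:
E_photon = E_17 - E_6 = |-1.6948277 - (-13.6057000)|
E_photon = 11.9109 eV

This energy is carried away by the emitted photon.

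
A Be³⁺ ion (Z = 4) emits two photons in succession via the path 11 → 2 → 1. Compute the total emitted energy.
215.8921 eV

The energy levels of Be³⁺ are E_n = -13.6057 × 4² / n² eV.

First transition (11 → 2):
ΔE₁ = |E_2 - E_11|
ΔE₁ = |-54.4228000000 - (-1.7991008264)| = 52.6236992 eV

Second transition (2 → 1):
ΔE₂ = |E_1 - E_2|
ΔE₂ = |-217.6912000000 - (-54.4228000000)| = 163.2684000 eV

Total energy released:
E_total = ΔE₁ + ΔE₂ = 52.6236992 + 163.2684000 = 215.8921 eV

Note: This equals the direct transition 11 → 1: 215.8921 eV ✓
Energy is conserved regardless of the path taken.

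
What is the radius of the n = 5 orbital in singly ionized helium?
0.661472 nm (or 6.614715 Å)

The Bohr radius formula is:
r_n = n² a₀ / Z

where a₀ = 0.052917721 nm is the Bohr radius.

For He⁺ (Z = 2) at n = 5:
r_5 = 5² × 0.052917721 nm / 2
r_5 = 25 × 0.052917721 nm / 2
r_5 = 1.3229430 nm / 2
r_5 = 0.661472 nm

The electron orbits at approximately 0.661472 nm from the nucleus.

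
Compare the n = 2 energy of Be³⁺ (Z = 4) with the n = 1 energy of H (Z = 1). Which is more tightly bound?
Be³⁺ at n = 2 (E = -54.42280 eV)

Using E_n = -13.6057 Z² / n² eV:

Be³⁺ (Z = 4) at n = 2:
E = -13.6057 × 4² / 2² = -13.6057 × 16 / 4 = -54.42280000 eV

H (Z = 1) at n = 1:
E = -13.6057 × 1² / 1² = -13.6057 × 1 / 1 = -13.60570000 eV

Since -54.42280000 eV < -13.60570000 eV,
Be³⁺ at n = 2 is more tightly bound (requires more energy to ionize).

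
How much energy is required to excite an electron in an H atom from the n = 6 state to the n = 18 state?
0.33594 eV

The energy levels of a hydrogen-like atom are E_n = -13.6057 eV / n².

Energy at n = 6: E_6 = -13.6057 / 6² = -0.37793611 eV
Energy at n = 18: E_18 = -13.6057 / 18² = -0.04199290 eV

The excitation energy is the difference:
ΔE = E_18 - E_6
ΔE = -0.04199290 - (-0.37793611)
ΔE = 0.33594 eV

Since this is positive, energy must be absorbed (photon absorption).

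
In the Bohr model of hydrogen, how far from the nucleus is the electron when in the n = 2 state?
0.2117 nm (or 2.1167 Å)

The Bohr radius formula is:
r_n = n² a₀ / Z

where a₀ = 0.0529177 nm is the Bohr radius.

For H (Z = 1) at n = 2:
r_2 = 2² × 0.0529177 nm / 1
r_2 = 4 × 0.0529177 nm / 1
r_2 = 0.21167 nm / 1
r_2 = 0.2117 nm

The electron orbits at approximately 0.2117 nm from the nucleus.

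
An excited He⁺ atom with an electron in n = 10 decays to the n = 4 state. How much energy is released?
2.85720 eV

The energy levels are E_n = -13.6057 Z² eV / n².

Energy at n = 10: E_10 = -13.6057 × 2² / 10² = -0.54422800 eV
Energy at n = 4: E_4 = -13.6057 × 2² / 4² = -3.40142500 eV

For emission (electron falling to lower state), the photon energy is:
E_photon = E_10 - E_4 = |-0.54422800 - (-3.40142500)|
E_photon = 2.85720 eV

This energy is carried away by the emitted photon.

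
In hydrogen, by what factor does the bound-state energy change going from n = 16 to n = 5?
10.24000

Using E_n = -13.6057 Z² / n² eV with Z = 1:

E_5 = -13.6057 / 5² = -13.6057 / 25 = -0.54422800000 eV
E_16 = -13.6057 / 16² = -13.6057 / 256 = -0.05314726563 eV

The ratio is:
E_5/E_16 = (-0.54422800000) / (-0.05314726563)
E_5/E_16 = (-13.6057/25) / (-13.6057/256)
E_5/E_16 = 256/25
E_5/E_16 = 10.24000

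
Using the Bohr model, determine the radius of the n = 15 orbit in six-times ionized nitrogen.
1.7009 nm (or 17.0093 Å)

The Bohr radius formula is:
r_n = n² a₀ / Z

where a₀ = 0.0529177 nm is the Bohr radius.

For N⁶⁺ (Z = 7) at n = 15:
r_15 = 15² × 0.0529177 nm / 7
r_15 = 225 × 0.0529177 nm / 7
r_15 = 11.90648 nm / 7
r_15 = 1.7009 nm

The electron orbits at approximately 1.7009 nm from the nucleus.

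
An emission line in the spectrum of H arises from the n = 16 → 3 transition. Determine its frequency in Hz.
3.5269e+14 Hz

First, find the transition energy:
E_16 = -13.6057 / 16² = -0.0531473 eV
E_3 = -13.6057 / 3² = -1.5117444 eV
|ΔE| = |E_3 - E_16| = 1.4585971 eV

Convert to Joules: E = 1.4585971 eV × (1.602177 × 10⁻¹⁹ J/eV) = 2.336931e-19 J

Using E = hf:
f = E/h = 2.336931e-19 J / (6.62607 × 10⁻³⁴ J·s)
f = 3.5269e+14 Hz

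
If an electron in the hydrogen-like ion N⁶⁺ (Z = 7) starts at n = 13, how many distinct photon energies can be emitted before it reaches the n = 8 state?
15

The electron can occupy levels n = 8, 9, ..., 13 during de-excitation — that is m = 13 - 8 + 1 = 6 distinct levels.

The number of distinct spectral lines equals the number of ways to choose 2 of these m levels (each pair gives one possible emission transition):

Number of lines = m(m-1)/2 = 6×5/2 = 15

These correspond to all possible transitions between the 6 levels:
13 → 12, 13 → 11, 13 → 10, 13 → 9, 13 → 8, 12 → 11, 12 → 10, 12 → 9...

Each transition produces a photon with a unique energy (and thus wavelength). This count does not depend on Z.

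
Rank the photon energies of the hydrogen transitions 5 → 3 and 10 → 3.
10 → 3

Calculate the energy for each transition:

Transition 5 → 3:
ΔE₁ = |E_3 - E_5| = |-13.6057/3² - (-13.6057/5²)|
ΔE₁ = |-1.511744444444 - (-0.544228000000)| = 0.967516444 eV

Transition 10 → 3:
ΔE₂ = |E_3 - E_10| = |-13.6057/3² - (-13.6057/10²)|
ΔE₂ = |-1.511744444444 - (-0.136057000000)| = 1.375687444 eV

Since 1.375687444 eV > 0.967516444 eV, the transition 10 → 3 emits the more energetic photon.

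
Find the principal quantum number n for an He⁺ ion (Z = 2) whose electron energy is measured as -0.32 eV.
n = 13

The exact energy levels follow E_n = -13.6057 Z² / n² eV with Z = 2.

The measured value (-0.32 eV) is reported to only 2 significant figures, so we must test candidate n values and see which one matches to that precision.

Candidate energies:
  n = 11:  E = -13.6057 × 2² / 11² = -0.44978 eV
  n = 12:  E = -13.6057 × 2² / 12² = -0.37794 eV
  n = 13:  E = -13.6057 × 2² / 13² = -0.32203 eV  ← matches
  n = 14:  E = -13.6057 × 2² / 14² = -0.27767 eV
  n = 15:  E = -13.6057 × 2² / 15² = -0.24188 eV

Checking against the measurement of -0.32 eV (2 sig figs), only n = 13 agrees:
E_13 = -0.32203 eV, which rounds to -0.32 eV ✓

Therefore n = 13.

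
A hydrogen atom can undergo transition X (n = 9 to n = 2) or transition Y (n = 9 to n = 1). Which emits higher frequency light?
9 → 1

Calculate the energy for each transition:

Transition 9 → 2:
ΔE₁ = |E_2 - E_9| = |-13.6057/2² - (-13.6057/9²)|
ΔE₁ = |-3.4014250000 - (-0.1679716049)| = 3.2334534 eV

Transition 9 → 1:
ΔE₂ = |E_1 - E_9| = |-13.6057/1² - (-13.6057/9²)|
ΔE₂ = |-13.6057000000 - (-0.1679716049)| = 13.4377284 eV

Since 13.4377284 eV > 3.2334534 eV, the transition 9 → 1 emits the more energetic photon.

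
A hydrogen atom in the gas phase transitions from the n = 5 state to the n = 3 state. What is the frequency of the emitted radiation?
2.34e+14 Hz

First, find the transition energy:
E_5 = -13.6057 / 5² = -0.544228 eV
E_3 = -13.6057 / 3² = -1.511744 eV
|ΔE| = |E_3 - E_5| = 0.967516 eV

Convert to Joules: E = 0.967516 eV × (1.602177 × 10⁻¹⁹ J/eV) = 1.5501e-19 J

Using E = hf:
f = E/h = 1.5501e-19 J / (6.62607 × 10⁻³⁴ J·s)
f = 2.34e+14 Hz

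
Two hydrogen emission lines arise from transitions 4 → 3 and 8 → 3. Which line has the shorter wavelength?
8 → 3

Calculate the energy for each transition:

Transition 4 → 3:
ΔE₁ = |E_3 - E_4| = |-13.6057/3² - (-13.6057/4²)|
ΔE₁ = |-1.51174444 - (-0.85035625)| = 0.66139 eV

Transition 8 → 3:
ΔE₂ = |E_3 - E_8| = |-13.6057/3² - (-13.6057/8²)|
ΔE₂ = |-1.51174444 - (-0.21258906)| = 1.29916 eV

Since 1.29916 eV > 0.66139 eV, the transition 8 → 3 emits the more energetic photon.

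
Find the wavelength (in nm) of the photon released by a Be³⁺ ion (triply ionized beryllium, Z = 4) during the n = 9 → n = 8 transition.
1736.7641 nm

First, find the transition energy using E_n = -13.6057 Z² / n² eV:
E_9 = -13.6057 × 4² / 9² = -2.6875456790 eV
E_8 = -13.6057 × 4² / 8² = -3.4014250000 eV

Photon energy: |ΔE| = |E_8 - E_9| = 0.7138793210 eV

Convert to wavelength using E = hc/λ with hc = 1239.84 eV·nm:
λ = hc/E = 1239.84 eV·nm / 0.7138793210 eV
λ = 1736.7641 nm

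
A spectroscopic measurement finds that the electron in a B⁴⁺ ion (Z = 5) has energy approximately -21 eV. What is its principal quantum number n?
n = 4

The exact energy levels follow E_n = -13.6057 Z² / n² eV with Z = 5.

The measured value (-21 eV) is reported to only 2 significant figures, so we must test candidate n values and see which one matches to that precision.

Candidate energies:
  n = 2:  E = -13.6057 × 5² / 2² = -85.03563 eV
  n = 3:  E = -13.6057 × 5² / 3² = -37.79361 eV
  n = 4:  E = -13.6057 × 5² / 4² = -21.25891 eV  ← matches
  n = 5:  E = -13.6057 × 5² / 5² = -13.60570 eV
  n = 6:  E = -13.6057 × 5² / 6² = -9.44840 eV

Checking against the measurement of -21 eV (2 sig figs), only n = 4 agrees:
E_4 = -21.25891 eV, which rounds to -21 eV ✓

Therefore n = 4.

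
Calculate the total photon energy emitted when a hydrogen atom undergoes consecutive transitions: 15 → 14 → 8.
0.1521 eV

The energy levels of hydrogen are E_n = -13.6057 / n² eV.

First transition (15 → 14):
ΔE₁ = |E_14 - E_15|
ΔE₁ = |-0.0694168367 - (-0.0604697778)| = 0.0089471 eV

Second transition (14 → 8):
ΔE₂ = |E_8 - E_14|
ΔE₂ = |-0.2125890625 - (-0.0694168367)| = 0.1431722 eV

Total energy released:
E_total = ΔE₁ + ΔE₂ = 0.0089471 + 0.1431722 = 0.1521 eV

Note: This equals the direct transition 15 → 8: 0.1521 eV ✓
Energy is conserved regardless of the path taken.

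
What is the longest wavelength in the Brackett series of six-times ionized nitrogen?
82.6544 nm

The longest wavelength corresponds to the smallest energy transition in the series.
The Brackett series has all transitions ending at n_f = 4.

For N⁶⁺ (Z = 7), the first line (α-line) is the jump from n = 5 to n = 4:
E_5 = -13.6057 × 7² / 5² = -26.667172 eV
E_4 = -13.6057 × 7² / 4² = -41.667456 eV
ΔE = E_5 - E_4 = 15.000284 eV

λ = hc/E = 1239.84 eV·nm / 15.000284 eV
λ = 82.6544 nm

This is the α-line of the Brackett series in N⁶⁺.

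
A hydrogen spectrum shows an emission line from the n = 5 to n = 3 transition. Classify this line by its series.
Paschen series

The spectral series in hydrogen are named based on the final (lower) energy level:
- Lyman series: n_final = 1 (ultraviolet)
- Balmer series: n_final = 2 (visible/near-UV)
- Paschen series: n_final = 3 (infrared)
- Brackett series: n_final = 4 (infrared)
- Pfund series: n_final = 5 (far infrared)

Since this transition ends at n = 3, it belongs to the Paschen series.

For reference, this 5 → 3 line has photon energy
ΔE = 13.6057 eV × (1/3² - 1/5²) = 0.967516444 eV,
corresponding to wavelength λ = hc/ΔE = 1239.84 eV·nm / 0.967516444 eV = 1281.467 nm in the infrared region.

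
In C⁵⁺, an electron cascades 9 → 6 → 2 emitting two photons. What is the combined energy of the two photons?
116.404322 eV

The energy levels of C⁵⁺ are E_n = -13.6057 × 6² / n² eV.

First transition (9 → 6):
ΔE₁ = |E_6 - E_9|
ΔE₁ = |-13.605700000000 - (-6.046977777778)| = 7.558722222 eV

Second transition (6 → 2):
ΔE₂ = |E_2 - E_6|
ΔE₂ = |-122.451300000000 - (-13.605700000000)| = 108.845600000 eV

Total energy released:
E_total = ΔE₁ + ΔE₂ = 7.558722222 + 108.845600000 = 116.404322 eV

Note: This equals the direct transition 9 → 2: 116.404322 eV ✓
Energy is conserved regardless of the path taken.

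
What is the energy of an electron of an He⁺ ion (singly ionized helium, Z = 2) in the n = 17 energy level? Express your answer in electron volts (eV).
-0.188 eV

The energy levels of a hydrogen-like atom are given by:
E_n = -13.6057 Z² / n² eV  (with Z = 2 for He⁺)

For n = 17:
E_17 = -13.6057 × 2² / 17²
E_17 = -13.6057 × 4 / 289
E_17 = -0.188 eV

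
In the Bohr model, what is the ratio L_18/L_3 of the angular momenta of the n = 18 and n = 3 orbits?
6.0000

In the Bohr model, L_n = nℏ, so the ratio is purely the ratio of quantum numbers:

L_18/L_3 = 18ℏ / 3ℏ = 18/3 = 6.0000

The angular momentum scales linearly with n.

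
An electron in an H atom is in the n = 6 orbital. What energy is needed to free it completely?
0.38 eV

The ionization energy is the energy needed to remove the electron completely (n → ∞).

For hydrogen, E_n = -13.6057 eV / n².

At n = 6: E_6 = -13.6057 / 6² = -0.37794 eV
At n = ∞: E_∞ = 0 eV

Ionization energy = E_∞ - E_6 = 0 - (-0.37794) = 0.37794 eV
Ionization energy ≈ 0.38 eV

This is also called the binding energy of the electron in state n = 6.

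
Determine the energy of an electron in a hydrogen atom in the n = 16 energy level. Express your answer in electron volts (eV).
-0.05 eV

The energy levels of a hydrogen-like atom are given by:
E_n = -13.6057 eV / n²

For n = 16:
E_16 = -13.6057 eV / 16²
E_16 = -13.6057 eV / 256
E_16 = -0.05 eV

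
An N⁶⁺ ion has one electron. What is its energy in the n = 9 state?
-8.23 eV

For hydrogen-like ions, the energy levels scale with Z²:
E_n = -13.6057 Z² / n² eV

For N⁶⁺ (Z = 7) at n = 9:
E_9 = -13.6057 × 7² / 9²
E_9 = -13.6057 × 49 / 81
E_9 = -666.6793 / 81
E_9 = -8.23 eV

The energy is 49 times more negative than hydrogen at the same n due to the stronger nuclear charge.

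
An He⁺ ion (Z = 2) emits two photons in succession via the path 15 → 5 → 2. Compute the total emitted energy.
13.36 eV

The energy levels of He⁺ are E_n = -13.6057 × 2² / n² eV.

First transition (15 → 5):
ΔE₁ = |E_5 - E_15|
ΔE₁ = |-2.17691200 - (-0.24187911)| = 1.93503 eV

Second transition (5 → 2):
ΔE₂ = |E_2 - E_5|
ΔE₂ = |-13.60570000 - (-2.17691200)| = 11.42879 eV

Total energy released:
E_total = ΔE₁ + ΔE₂ = 1.93503 + 11.42879 = 13.36 eV

Note: This equals the direct transition 15 → 2: 13.36 eV ✓
Energy is conserved regardless of the path taken.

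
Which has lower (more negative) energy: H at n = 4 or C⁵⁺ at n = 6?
C⁵⁺ at n = 6 (E = -13.605700 eV)

Using E_n = -13.6057 Z² / n² eV:

H (Z = 1) at n = 4:
E = -13.6057 × 1² / 4² = -13.6057 × 1 / 16 = -0.850356250 eV

C⁵⁺ (Z = 6) at n = 6:
E = -13.6057 × 6² / 6² = -13.6057 × 36 / 36 = -13.605700000 eV

Since -13.605700000 eV < -0.850356250 eV,
C⁵⁺ at n = 6 is more tightly bound (requires more energy to ionize).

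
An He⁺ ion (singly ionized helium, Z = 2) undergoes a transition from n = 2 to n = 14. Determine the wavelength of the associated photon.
93.024982 nm

First, find the transition energy using E_n = -13.6057 Z² / n² eV:
E_2 = -13.6057 × 2² / 2² = -13.60570000 eV
E_14 = -13.6057 × 2² / 14² = -0.27766735 eV

Photon energy: |ΔE| = |E_14 - E_2| = 13.32803265 eV

Convert to wavelength using E = hc/λ with hc = 1239.84 eV·nm:
λ = hc/E = 1239.84 eV·nm / 13.32803265 eV
λ = 93.024982 nm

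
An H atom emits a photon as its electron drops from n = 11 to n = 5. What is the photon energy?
0.431784 eV

The energy levels are E_n = -13.6057 eV / n².

Energy at n = 11: E_11 = -13.6057 / 11² = -0.112443802 eV
Energy at n = 5: E_5 = -13.6057 / 5² = -0.544228000 eV

For emission (electron falling to lower state), the photon energy is:
E_photon = E_11 - E_5 = |-0.112443802 - (-0.544228000)|
E_photon = 0.431784 eV

This energy is carried away by the emitted photon.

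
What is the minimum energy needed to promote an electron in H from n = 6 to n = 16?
0.324789 eV

The energy levels of a hydrogen-like atom are E_n = -13.6057 eV / n².

Energy at n = 6: E_6 = -13.6057 / 6² = -0.377936111 eV
Energy at n = 16: E_16 = -13.6057 / 16² = -0.053147266 eV

The excitation energy is the difference:
ΔE = E_16 - E_6
ΔE = -0.053147266 - (-0.377936111)
ΔE = 0.324789 eV

Since this is positive, energy must be absorbed (photon absorption).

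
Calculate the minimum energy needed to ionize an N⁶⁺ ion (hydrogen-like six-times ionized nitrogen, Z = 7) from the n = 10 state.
6.666793 eV

The ionization energy is the energy needed to remove the electron completely (n → ∞).

For a hydrogen-like ion with Z = 7, E_n = -13.6057 Z² / n² eV.

At n = 10: E_10 = -13.6057 × 7² / 10² = -6.666793000 eV
At n = ∞: E_∞ = 0 eV

Ionization energy = E_∞ - E_10 = 0 - (-6.666793000) = 6.666793000 eV
Ionization energy ≈ 6.666793 eV

This is also called the binding energy of the electron in state n = 10.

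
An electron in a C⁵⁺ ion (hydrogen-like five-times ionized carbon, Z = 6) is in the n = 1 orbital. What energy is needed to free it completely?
489.805200 eV

The ionization energy is the energy needed to remove the electron completely (n → ∞).

For a hydrogen-like ion with Z = 6, E_n = -13.6057 Z² / n² eV.

At n = 1: E_1 = -13.6057 × 6² / 1² = -489.805200000 eV
At n = ∞: E_∞ = 0 eV

Ionization energy = E_∞ - E_1 = 0 - (-489.805200000) = 489.805200000 eV
Ionization energy ≈ 489.805200 eV

This is also called the binding energy of the electron in state n = 1.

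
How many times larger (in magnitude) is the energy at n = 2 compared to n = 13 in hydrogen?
42.250

Using E_n = -13.6057 Z² / n² eV with Z = 1:

E_2 = -13.6057 / 2² = -13.6057 / 4 = -3.401425000 eV
E_13 = -13.6057 / 13² = -13.6057 / 169 = -0.080507101 eV

The ratio is:
E_2/E_13 = (-3.401425000) / (-0.080507101)
E_2/E_13 = (-13.6057/4) / (-13.6057/169)
E_2/E_13 = 169/4
E_2/E_13 = 42.250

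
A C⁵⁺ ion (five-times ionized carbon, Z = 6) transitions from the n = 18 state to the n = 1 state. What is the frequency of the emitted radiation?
1.181e+17 Hz

First, find the transition energy:
E_18 = -13.6057 × 6² / 18² = -1.51174 eV
E_1 = -13.6057 × 6² / 1² = -489.80520 eV
|ΔE| = |E_1 - E_18| = 488.29346 eV

Convert to Joules: E = 488.29346 eV × (1.602177 × 10⁻¹⁹ J/eV) = 7.82333e-17 J

Using E = hf:
f = E/h = 7.82333e-17 J / (6.62607 × 10⁻³⁴ J·s)
f = 1.181e+17 Hz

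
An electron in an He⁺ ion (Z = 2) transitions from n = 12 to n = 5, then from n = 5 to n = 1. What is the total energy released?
54.04 eV

The energy levels of He⁺ are E_n = -13.6057 × 2² / n² eV.

First transition (12 → 5):
ΔE₁ = |E_5 - E_12|
ΔE₁ = |-2.17691200 - (-0.37793611)| = 1.79898 eV

Second transition (5 → 1):
ΔE₂ = |E_1 - E_5|
ΔE₂ = |-54.42280000 - (-2.17691200)| = 52.24589 eV

Total energy released:
E_total = ΔE₁ + ΔE₂ = 1.79898 + 52.24589 = 54.04 eV

Note: This equals the direct transition 12 → 1: 54.04 eV ✓
Energy is conserved regardless of the path taken.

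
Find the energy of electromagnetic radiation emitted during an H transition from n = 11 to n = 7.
0.1652 eV

The energy levels are E_n = -13.6057 eV / n².

Energy at n = 11: E_11 = -13.6057 / 11² = -0.1124438 eV
Energy at n = 7: E_7 = -13.6057 / 7² = -0.2776673 eV

For emission (electron falling to lower state), the photon energy is:
E_photon = E_11 - E_7 = |-0.1124438 - (-0.2776673)|
E_photon = 0.1652 eV

This energy is carried away by the emitted photon.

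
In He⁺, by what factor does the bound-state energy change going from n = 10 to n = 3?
11.1111

Using E_n = -13.6057 Z² / n² eV with Z = 2:

E_3 = -13.6057 × 2² / 3² = -54.4228 / 9 = -6.0469777778 eV
E_10 = -13.6057 × 2² / 10² = -54.4228 / 100 = -0.5442280000 eV

The ratio is:
E_3/E_10 = (-6.0469777778) / (-0.5442280000)
E_3/E_10 = (-54.4228/9) / (-54.4228/100)
E_3/E_10 = 100/9
E_3/E_10 = 11.1111
(Note: the Z² factors cancel in the ratio.)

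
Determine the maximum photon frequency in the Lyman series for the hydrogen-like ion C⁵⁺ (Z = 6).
1.1843e+17 Hz

The series limit corresponds to the transition from n = ∞ to n = 1.
This is the highest energy (shortest wavelength) transition in the Lyman series.

E_∞ = 0 eV
E_1 = -13.6057 × 6² / 1² = -489.80520000 eV

Energy at series limit:
ΔE = E_∞ - E_1 = 0 - (-489.80520000) = 489.80520000 eV
E = 489.80520000 eV × (1.602177 × 10⁻¹⁹ J/eV) = 7.847546e-17 J
f = E/h = 7.847546e-17 J / (6.62607 × 10⁻³⁴ J·s) = 1.1843e+17 Hz

This energy equals the ionization energy from the n = 1 state of C⁵⁺.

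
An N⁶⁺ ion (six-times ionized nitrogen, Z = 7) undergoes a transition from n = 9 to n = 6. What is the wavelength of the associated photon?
120.510164 nm

First, find the transition energy using E_n = -13.6057 Z² / n² eV:
E_9 = -13.6057 × 7² / 9² = -8.230608642 eV
E_6 = -13.6057 × 7² / 6² = -18.518869444 eV

Photon energy: |ΔE| = |E_6 - E_9| = 10.288260802 eV

Convert to wavelength using E = hc/λ with hc = 1239.84 eV·nm:
λ = hc/E = 1239.84 eV·nm / 10.288260802 eV
λ = 120.510164 nm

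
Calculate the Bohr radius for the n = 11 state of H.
6.4030 nm (or 64.0304 Å)

The Bohr radius formula is:
r_n = n² a₀ / Z

where a₀ = 0.0529177 nm is the Bohr radius.

For H (Z = 1) at n = 11:
r_11 = 11² × 0.0529177 nm / 1
r_11 = 121 × 0.0529177 nm / 1
r_11 = 6.40304 nm / 1
r_11 = 6.4030 nm

The electron orbits at approximately 6.4030 nm from the nucleus.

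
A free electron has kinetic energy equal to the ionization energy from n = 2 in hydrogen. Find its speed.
1.0938e+06 m/s (or 0.36% of c)

The binding energy at n = 2 for hydrogen is:
E_2 = -13.6057/2² = -3.4014250 eV
|E_2| = 3.4014250 eV

Convert to Joules:
KE = 3.4014250 eV × (1.602177 × 10⁻¹⁹ J/eV) = 5.449685e-19 J

Using KE = ½mv²:
v = √(2·KE/m_e)
v = √(2 × 5.449685e-19 J / 9.10938 × 10⁻³¹ kg)
v = 1.0938e+06 m/s

This is approximately 0.36% the speed of light.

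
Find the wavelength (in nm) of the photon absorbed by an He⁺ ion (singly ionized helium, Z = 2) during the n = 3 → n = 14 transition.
214.90 nm

First, find the transition energy using E_n = -13.6057 Z² / n² eV:
E_3 = -13.6057 × 2² / 3² = -6.046978 eV
E_14 = -13.6057 × 2² / 14² = -0.277667 eV

Photon energy: |ΔE| = |E_14 - E_3| = 5.769311 eV

Convert to wavelength using E = hc/λ with hc = 1239.84 eV·nm:
λ = hc/E = 1239.84 eV·nm / 5.769311 eV
λ = 214.90 nm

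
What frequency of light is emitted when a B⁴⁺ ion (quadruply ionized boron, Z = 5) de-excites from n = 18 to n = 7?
1.4246e+15 Hz

First, find the transition energy:
E_18 = -13.6057 × 5² / 18² = -1.0498225 eV
E_7 = -13.6057 × 5² / 7² = -6.9416837 eV
|ΔE| = |E_7 - E_18| = 5.8918612 eV

Convert to Joules: E = 5.8918612 eV × (1.602177 × 10⁻¹⁹ J/eV) = 9.439805e-19 J

Using E = hf:
f = E/h = 9.439805e-19 J / (6.62607 × 10⁻³⁴ J·s)
f = 1.4246e+15 Hz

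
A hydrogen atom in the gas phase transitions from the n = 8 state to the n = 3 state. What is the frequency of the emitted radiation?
3.1413e+14 Hz

First, find the transition energy:
E_8 = -13.6057 / 8² = -0.2125891 eV
E_3 = -13.6057 / 3² = -1.5117444 eV
|ΔE| = |E_3 - E_8| = 1.2991553 eV

Convert to Joules: E = 1.2991553 eV × (1.602177 × 10⁻¹⁹ J/eV) = 2.081477e-19 J

Using E = hf:
f = E/h = 2.081477e-19 J / (6.62607 × 10⁻³⁴ J·s)
f = 3.1413e+14 Hz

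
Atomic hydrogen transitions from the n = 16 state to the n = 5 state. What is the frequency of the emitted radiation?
1.19e+14 Hz

First, find the transition energy:
E_16 = -13.6057 / 16² = -0.05314727 eV
E_5 = -13.6057 / 5² = -0.54422800 eV
|ΔE| = |E_5 - E_16| = 0.49108073 eV

Convert to Joules: E = 0.49108073 eV × (1.602177 × 10⁻¹⁹ J/eV) = 7.8680e-20 J

Using E = hf:
f = E/h = 7.8680e-20 J / (6.62607 × 10⁻³⁴ J·s)
f = 1.19e+14 Hz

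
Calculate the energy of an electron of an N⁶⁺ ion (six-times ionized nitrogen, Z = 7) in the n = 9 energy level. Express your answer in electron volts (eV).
-8.230609 eV

The energy levels of a hydrogen-like atom are given by:
E_n = -13.6057 Z² / n² eV  (with Z = 7 for N⁶⁺)

For n = 9:
E_9 = -13.6057 × 7² / 9²
E_9 = -13.6057 × 49 / 81
E_9 = -8.230609 eV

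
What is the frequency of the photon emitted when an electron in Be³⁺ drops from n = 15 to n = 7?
8.40290e+14 Hz

First, find the transition energy:
E_15 = -13.6057 × 4² / 15² = -0.96751644 eV
E_7 = -13.6057 × 4² / 7² = -4.44267755 eV
|ΔE| = |E_7 - E_15| = 3.47516111 eV

Convert to Joules: E = 3.47516111 eV × (1.602177 × 10⁻¹⁹ J/eV) = 5.5678232e-19 J

Using E = hf:
f = E/h = 5.5678232e-19 J / (6.62607 × 10⁻³⁴ J·s)
f = 8.40290e+14 Hz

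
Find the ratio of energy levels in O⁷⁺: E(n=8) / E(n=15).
3.515625

Using E_n = -13.6057 Z² / n² eV with Z = 8:

E_8 = -13.6057 × 8² / 8² = -870.7648 / 64 = -13.605700000000 eV
E_15 = -13.6057 × 8² / 15² = -870.7648 / 225 = -3.870065777778 eV

The ratio is:
E_8/E_15 = (-13.605700000000) / (-3.870065777778)
E_8/E_15 = (-870.7648/64) / (-870.7648/225)
E_8/E_15 = 225/64
E_8/E_15 = 3.515625
(Note: the Z² factors cancel in the ratio.)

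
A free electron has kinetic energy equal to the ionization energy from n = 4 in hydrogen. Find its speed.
5.46923e+05 m/s (or 0.182% of c)

The binding energy at n = 4 for hydrogen is:
E_4 = -13.6057/4² = -0.850356250 eV
|E_4| = 0.850356250 eV

Convert to Joules:
KE = 0.850356250 eV × (1.602177 × 10⁻¹⁹ J/eV) = 1.3624212e-19 J

Using KE = ½mv²:
v = √(2·KE/m_e)
v = √(2 × 1.3624212e-19 J / 9.10938 × 10⁻³¹ kg)
v = 5.46923e+05 m/s

This is approximately 0.182% the speed of light.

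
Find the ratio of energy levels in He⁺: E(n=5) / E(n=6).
1.44

Using E_n = -13.6057 Z² / n² eV with Z = 2:

E_5 = -13.6057 × 2² / 5² = -54.4228 / 25 = -2.17691200 eV
E_6 = -13.6057 × 2² / 6² = -54.4228 / 36 = -1.51174444 eV

The ratio is:
E_5/E_6 = (-2.17691200) / (-1.51174444)
E_5/E_6 = (-54.4228/25) / (-54.4228/36)
E_5/E_6 = 36/25
E_5/E_6 = 1.44
(Note: the Z² factors cancel in the ratio.)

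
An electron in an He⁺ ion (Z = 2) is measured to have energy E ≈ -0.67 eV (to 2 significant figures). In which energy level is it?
n = 9

The exact energy levels follow E_n = -13.6057 Z² / n² eV with Z = 2.

The measured value (-0.67 eV) is reported to only 2 significant figures, so we must test candidate n values and see which one matches to that precision.

Candidate energies:
  n = 7:  E = -13.6057 × 2² / 7² = -1.110669 eV
  n = 8:  E = -13.6057 × 2² / 8² = -0.850356 eV
  n = 9:  E = -13.6057 × 2² / 9² = -0.671886 eV  ← matches
  n = 10:  E = -13.6057 × 2² / 10² = -0.544228 eV
  n = 11:  E = -13.6057 × 2² / 11² = -0.449775 eV

Checking against the measurement of -0.67 eV (2 sig figs), only n = 9 agrees:
E_9 = -0.671886 eV, which rounds to -0.67 eV ✓

Therefore n = 9.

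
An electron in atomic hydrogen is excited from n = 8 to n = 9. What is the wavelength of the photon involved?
27788.23 nm

First, find the transition energy using E_n = -13.6057 / n² eV:
E_8 = -13.6057 / 8² = -0.2125890625 eV
E_9 = -13.6057 / 9² = -0.1679716049 eV

Photon energy: |ΔE| = |E_9 - E_8| = 0.0446174576 eV

Convert to wavelength using E = hc/λ with hc = 1239.84 eV·nm:
λ = hc/E = 1239.84 eV·nm / 0.0446174576 eV
λ = 27788.23 nm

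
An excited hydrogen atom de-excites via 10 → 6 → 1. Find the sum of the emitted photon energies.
13.469643 eV

The energy levels of hydrogen are E_n = -13.6057 / n² eV.

First transition (10 → 6):
ΔE₁ = |E_6 - E_10|
ΔE₁ = |-0.377936111111 - (-0.136057000000)| = 0.241879111 eV

Second transition (6 → 1):
ΔE₂ = |E_1 - E_6|
ΔE₂ = |-13.605700000000 - (-0.377936111111)| = 13.227763889 eV

Total energy released:
E_total = ΔE₁ + ΔE₂ = 0.241879111 + 13.227763889 = 13.469643 eV

Note: This equals the direct transition 10 → 1: 13.469643 eV ✓
Energy is conserved regardless of the path taken.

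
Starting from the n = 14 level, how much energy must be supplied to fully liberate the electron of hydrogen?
0.07 eV

The ionization energy is the energy needed to remove the electron completely (n → ∞).

For hydrogen, E_n = -13.6057 eV / n².

At n = 14: E_14 = -13.6057 / 14² = -0.06942 eV
At n = ∞: E_∞ = 0 eV

Ionization energy = E_∞ - E_14 = 0 - (-0.06942) = 0.06942 eV
Ionization energy ≈ 0.07 eV

This is also called the binding energy of the electron in state n = 14.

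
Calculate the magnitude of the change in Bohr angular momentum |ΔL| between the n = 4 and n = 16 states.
1.26549e-33 J·s (or 12ℏ)

In the Bohr model, L_n = nℏ where ℏ = 1.0545718e-34 J·s.

L_16 = 16ℏ = 1.6873149e-33 J·s
L_4 = 4ℏ = 4.2182872e-34 J·s

ΔL = L_16 - L_4 = (16 - 4)ℏ = 12ℏ
ΔL = 12 × 1.0545718e-34 J·s = 1.26549e-33 J·s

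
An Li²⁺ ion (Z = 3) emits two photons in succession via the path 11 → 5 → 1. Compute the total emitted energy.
121.43931 eV

The energy levels of Li²⁺ are E_n = -13.6057 × 3² / n² eV.

First transition (11 → 5):
ΔE₁ = |E_5 - E_11|
ΔE₁ = |-4.89805200000 - (-1.01199421488)| = 3.88605779 eV

Second transition (5 → 1):
ΔE₂ = |E_1 - E_5|
ΔE₂ = |-122.45130000000 - (-4.89805200000)| = 117.55324800 eV

Total energy released:
E_total = ΔE₁ + ΔE₂ = 3.88605779 + 117.55324800 = 121.43931 eV

Note: This equals the direct transition 11 → 1: 121.43931 eV ✓
Energy is conserved regardless of the path taken.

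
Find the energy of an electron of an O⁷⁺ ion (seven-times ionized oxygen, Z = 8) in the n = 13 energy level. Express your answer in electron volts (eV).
-5.15 eV

The energy levels of a hydrogen-like atom are given by:
E_n = -13.6057 Z² / n² eV  (with Z = 8 for O⁷⁺)

For n = 13:
E_13 = -13.6057 × 8² / 13²
E_13 = -13.6057 × 64 / 169
E_13 = -5.15 eV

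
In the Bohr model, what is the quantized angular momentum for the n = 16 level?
1.6873e-33 J·s (or 16ℏ)

In the Bohr model, angular momentum is quantized:
L = nℏ

where ℏ = h/(2π) = 1.054572e-34 J·s

For n = 16:
L = 16 × 1.054572e-34 J·s
L = 1.6873e-33 J·s

This can also be written as L = 16ℏ.
The angular momentum is an integer multiple of the reduced Planck constant.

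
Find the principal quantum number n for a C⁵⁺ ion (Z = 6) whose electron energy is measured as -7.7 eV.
n = 8

The exact energy levels follow E_n = -13.6057 Z² / n² eV with Z = 6.

The measured value (-7.7 eV) is reported to only 2 significant figures, so we must test candidate n values and see which one matches to that precision.

Candidate energies:
  n = 6:  E = -13.6057 × 6² / 6² = -13.605700 eV
  n = 7:  E = -13.6057 × 6² / 7² = -9.996024 eV
  n = 8:  E = -13.6057 × 6² / 8² = -7.653206 eV  ← matches
  n = 9:  E = -13.6057 × 6² / 9² = -6.046978 eV
  n = 10:  E = -13.6057 × 6² / 10² = -4.898052 eV

Checking against the measurement of -7.7 eV (2 sig figs), only n = 8 agrees:
E_8 = -7.653206 eV, which rounds to -7.7 eV ✓

Therefore n = 8.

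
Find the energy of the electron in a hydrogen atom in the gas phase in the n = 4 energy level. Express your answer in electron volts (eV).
-0.85 eV

The energy levels of a hydrogen-like atom are given by:
E_n = -13.6057 eV / n²

For n = 4:
E_4 = -13.6057 eV / 4²
E_4 = -13.6057 eV / 16
E_4 = -0.85 eV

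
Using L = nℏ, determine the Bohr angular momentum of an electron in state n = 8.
8.44e-34 J·s (or 8ℏ)

In the Bohr model, angular momentum is quantized:
L = nℏ

where ℏ = h/(2π) = 1.0546e-34 J·s

For n = 8:
L = 8 × 1.0546e-34 J·s
L = 8.44e-34 J·s

This can also be written as L = 8ℏ.
The angular momentum is an integer multiple of the reduced Planck constant.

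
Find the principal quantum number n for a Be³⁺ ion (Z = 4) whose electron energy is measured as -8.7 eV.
n = 5

The exact energy levels follow E_n = -13.6057 Z² / n² eV with Z = 4.

The measured value (-8.7 eV) is reported to only 2 significant figures, so we must test candidate n values and see which one matches to that precision.

Candidate energies:
  n = 3:  E = -13.6057 × 4² / 3² = -24.18791 eV
  n = 4:  E = -13.6057 × 4² / 4² = -13.60570 eV
  n = 5:  E = -13.6057 × 4² / 5² = -8.70765 eV  ← matches
  n = 6:  E = -13.6057 × 4² / 6² = -6.04698 eV
  n = 7:  E = -13.6057 × 4² / 7² = -4.44268 eV

Checking against the measurement of -8.7 eV (2 sig figs), only n = 5 agrees:
E_5 = -8.70765 eV, which rounds to -8.7 eV ✓

Therefore n = 5.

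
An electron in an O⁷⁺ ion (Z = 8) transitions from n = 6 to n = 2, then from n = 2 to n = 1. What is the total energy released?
846.576889 eV

The energy levels of O⁷⁺ are E_n = -13.6057 × 8² / n² eV.

First transition (6 → 2):
ΔE₁ = |E_2 - E_6|
ΔE₁ = |-217.691200000000 - (-24.187911111111)| = 193.503288889 eV

Second transition (2 → 1):
ΔE₂ = |E_1 - E_2|
ΔE₂ = |-870.764800000000 - (-217.691200000000)| = 653.073600000 eV

Total energy released:
E_total = ΔE₁ + ΔE₂ = 193.503288889 + 653.073600000 = 846.576889 eV

Note: This equals the direct transition 6 → 1: 846.576889 eV ✓
Energy is conserved regardless of the path taken.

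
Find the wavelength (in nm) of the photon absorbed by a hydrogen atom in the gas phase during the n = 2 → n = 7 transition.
396.90659 nm

First, find the transition energy using E_n = -13.6057 / n² eV:
E_2 = -13.6057 / 2² = -3.401425000 eV
E_7 = -13.6057 / 7² = -0.277667347 eV

Photon energy: |ΔE| = |E_7 - E_2| = 3.123757653 eV

Convert to wavelength using E = hc/λ with hc = 1239.84 eV·nm:
λ = hc/E = 1239.84 eV·nm / 3.123757653 eV
λ = 396.90659 nm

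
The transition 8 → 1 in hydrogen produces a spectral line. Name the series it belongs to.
Lyman series

The spectral series in hydrogen are named based on the final (lower) energy level:
- Lyman series: n_final = 1 (ultraviolet)
- Balmer series: n_final = 2 (visible/near-UV)
- Paschen series: n_final = 3 (infrared)
- Brackett series: n_final = 4 (infrared)
- Pfund series: n_final = 5 (far infrared)

Since this transition ends at n = 1, it belongs to the Lyman series.

For reference, this 8 → 1 line has photon energy
ΔE = 13.6057 eV × (1/1² - 1/8²) = 13.39311 eV,
corresponding to wavelength λ = hc/ΔE = 1239.84 eV·nm / 13.39311 eV = 92.573 nm in the ultraviolet region.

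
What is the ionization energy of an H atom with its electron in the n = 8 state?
0.213 eV

The ionization energy is the energy needed to remove the electron completely (n → ∞).

For hydrogen, E_n = -13.6057 eV / n².

At n = 8: E_8 = -13.6057 / 8² = -0.212589 eV
At n = ∞: E_∞ = 0 eV

Ionization energy = E_∞ - E_8 = 0 - (-0.212589) = 0.212589 eV
Ionization energy ≈ 0.213 eV

This is also called the binding energy of the electron in state n = 8.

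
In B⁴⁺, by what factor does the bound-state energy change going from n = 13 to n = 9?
2.0864

Using E_n = -13.6057 Z² / n² eV with Z = 5:

E_9 = -13.6057 × 5² / 9² = -340.1425 / 81 = -4.1992901235 eV
E_13 = -13.6057 × 5² / 13² = -340.1425 / 169 = -2.0126775148 eV

The ratio is:
E_9/E_13 = (-4.1992901235) / (-2.0126775148)
E_9/E_13 = (-340.1425/81) / (-340.1425/169)
E_9/E_13 = 169/81
E_9/E_13 = 2.0864
(Note: the Z² factors cancel in the ratio.)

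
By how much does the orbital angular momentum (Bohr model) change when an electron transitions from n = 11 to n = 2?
9.491e-34 J·s (or 9ℏ)

In the Bohr model, L_n = nℏ where ℏ = 1.05457e-34 J·s.

L_11 = 11ℏ = 1.16003e-33 J·s
L_2 = 2ℏ = 2.10914e-34 J·s

ΔL = L_11 - L_2 = (11 - 2)ℏ = 9ℏ
ΔL = 9 × 1.05457e-34 J·s = 9.491e-34 J·s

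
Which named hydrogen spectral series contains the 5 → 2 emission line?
Balmer series

The spectral series in hydrogen are named based on the final (lower) energy level:
- Lyman series: n_final = 1 (ultraviolet)
- Balmer series: n_final = 2 (visible/near-UV)
- Paschen series: n_final = 3 (infrared)
- Brackett series: n_final = 4 (infrared)
- Pfund series: n_final = 5 (far infrared)

Since this transition ends at n = 2, it belongs to the Balmer series.

For reference, this 5 → 2 line has photon energy
ΔE = 13.6057 eV × (1/2² - 1/5²) = 2.857197 eV,
corresponding to wavelength λ = hc/ΔE = 1239.84 eV·nm / 2.857197 eV = 433.94 nm in the visible/near-UV region.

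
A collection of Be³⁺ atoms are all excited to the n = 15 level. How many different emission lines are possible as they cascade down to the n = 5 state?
55

The electron can occupy levels n = 5, 6, ..., 15 during de-excitation — that is m = 15 - 5 + 1 = 11 distinct levels.

The number of distinct spectral lines equals the number of ways to choose 2 of these m levels (each pair gives one possible emission transition):

Number of lines = m(m-1)/2 = 11×10/2 = 55

These correspond to all possible transitions between the 11 levels:
15 → 14, 15 → 13, 15 → 12, 15 → 11, 15 → 10, 15 → 9, 15 → 8, 15 → 7...

Each transition produces a photon with a unique energy (and thus wavelength). This count does not depend on Z.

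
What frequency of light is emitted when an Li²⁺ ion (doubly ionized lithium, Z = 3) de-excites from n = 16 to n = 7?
4.88599e+14 Hz

First, find the transition energy:
E_16 = -13.6057 × 3² / 16² = -0.47832539 eV
E_7 = -13.6057 × 3² / 7² = -2.49900612 eV
|ΔE| = |E_7 - E_16| = 2.02068073 eV

Convert to Joules: E = 2.02068073 eV × (1.602177 × 10⁻¹⁹ J/eV) = 3.2374882e-19 J

Using E = hf:
f = E/h = 3.2374882e-19 J / (6.62607 × 10⁻³⁴ J·s)
f = 4.88599e+14 Hz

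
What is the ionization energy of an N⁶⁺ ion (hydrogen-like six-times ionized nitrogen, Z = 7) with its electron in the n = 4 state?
41.67 eV

The ionization energy is the energy needed to remove the electron completely (n → ∞).

For a hydrogen-like ion with Z = 7, E_n = -13.6057 Z² / n² eV.

At n = 4: E_4 = -13.6057 × 7² / 4² = -41.66746 eV
At n = ∞: E_∞ = 0 eV

Ionization energy = E_∞ - E_4 = 0 - (-41.66746) = 41.66746 eV
Ionization energy ≈ 41.67 eV

This is also called the binding energy of the electron in state n = 4.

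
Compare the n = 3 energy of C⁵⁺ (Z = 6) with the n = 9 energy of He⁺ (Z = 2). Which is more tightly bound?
C⁵⁺ at n = 3 (E = -54.422800 eV)

Using E_n = -13.6057 Z² / n² eV:

C⁵⁺ (Z = 6) at n = 3:
E = -13.6057 × 6² / 3² = -13.6057 × 36 / 9 = -54.422800000 eV

He⁺ (Z = 2) at n = 9:
E = -13.6057 × 2² / 9² = -13.6057 × 4 / 81 = -0.671886420 eV

Since -54.422800000 eV < -0.671886420 eV,
C⁵⁺ at n = 3 is more tightly bound (requires more energy to ionize).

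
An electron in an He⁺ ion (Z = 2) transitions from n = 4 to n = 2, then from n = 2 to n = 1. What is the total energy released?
51.02 eV

The energy levels of He⁺ are E_n = -13.6057 × 2² / n² eV.

First transition (4 → 2):
ΔE₁ = |E_2 - E_4|
ΔE₁ = |-13.60570000 - (-3.40142500)| = 10.20428 eV

Second transition (2 → 1):
ΔE₂ = |E_1 - E_2|
ΔE₂ = |-54.42280000 - (-13.60570000)| = 40.81710 eV

Total energy released:
E_total = ΔE₁ + ΔE₂ = 10.20428 + 40.81710 = 51.02 eV

Note: This equals the direct transition 4 → 1: 51.02 eV ✓
Energy is conserved regardless of the path taken.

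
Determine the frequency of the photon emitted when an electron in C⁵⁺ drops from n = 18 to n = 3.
1.2794e+16 Hz

First, find the transition energy:
E_18 = -13.6057 × 6² / 18² = -1.511744 eV
E_3 = -13.6057 × 6² / 3² = -54.422800 eV
|ΔE| = |E_3 - E_18| = 52.911056 eV

Convert to Joules: E = 52.911056 eV × (1.602177 × 10⁻¹⁹ J/eV) = 8.477288e-18 J

Using E = hf:
f = E/h = 8.477288e-18 J / (6.62607 × 10⁻³⁴ J·s)
f = 1.2794e+16 Hz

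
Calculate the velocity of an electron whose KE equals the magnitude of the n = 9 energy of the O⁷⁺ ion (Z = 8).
1.9446e+06 m/s (or 0.64865% of c)

The binding energy at n = 9 for O⁷⁺ is:
E_9 = -13.6057 × 8²/9² = -10.7501827 eV
|E_9| = 10.7501827 eV

Convert to Joules:
KE = 10.7501827 eV × (1.602177 × 10⁻¹⁹ J/eV) = 1.722370e-18 J

Using KE = ½mv²:
v = √(2·KE/m_e)
v = √(2 × 1.722370e-18 J / 9.10938 × 10⁻³¹ kg)
v = 1.9446e+06 m/s

This is approximately 0.64865% the speed of light.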